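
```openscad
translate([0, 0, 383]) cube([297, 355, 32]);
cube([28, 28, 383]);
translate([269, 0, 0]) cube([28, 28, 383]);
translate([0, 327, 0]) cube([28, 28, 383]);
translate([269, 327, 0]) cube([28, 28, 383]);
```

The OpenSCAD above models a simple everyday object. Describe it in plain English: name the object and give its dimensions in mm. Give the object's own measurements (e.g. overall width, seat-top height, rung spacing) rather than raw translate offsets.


A simple wooden stool: a rectangular seat 297 mm (x) by 355 mm (y), 32 mm thick, top face at z = 415 mm, on four square legs, each 28×28 mm in cross-section. The legs rest on z = 0, each flush with a corner of the seat.


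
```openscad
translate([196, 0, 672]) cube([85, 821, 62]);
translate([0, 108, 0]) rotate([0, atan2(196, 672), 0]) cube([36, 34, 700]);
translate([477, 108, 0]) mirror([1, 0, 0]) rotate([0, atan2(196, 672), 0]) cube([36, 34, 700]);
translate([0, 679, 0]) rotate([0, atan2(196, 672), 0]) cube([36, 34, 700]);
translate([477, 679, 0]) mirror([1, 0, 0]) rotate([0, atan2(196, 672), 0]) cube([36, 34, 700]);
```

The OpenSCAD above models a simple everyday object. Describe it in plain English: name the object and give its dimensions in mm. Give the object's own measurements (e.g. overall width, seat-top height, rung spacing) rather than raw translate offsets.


A sawhorse. A 85×821×62 mm beam (x, y, z) sits on two A-frame leg pairs. Each pair is two raked legs of 36×34 mm section (34 mm along y) splaying symmetrically in x. Each leg rises 672 mm vertically over 196 mm of horizontal reach and is 700 mm long along its own axis. Every leg's outer bottom edge rests on the floor and its outer top edge meets a bottom edge of the beam — the left legs (tilting toward +x) meet the beam's −x bottom edge, the right legs (their mirror images, tilting toward −x) meet its +x bottom edge — so the leg tops tuck under the beam, the beam's underside is 672 mm above the floor, and the feet are 477 mm apart outside-to-outside with the beam centred between them. The two leg pairs are set in 108 mm from either end of the beam.


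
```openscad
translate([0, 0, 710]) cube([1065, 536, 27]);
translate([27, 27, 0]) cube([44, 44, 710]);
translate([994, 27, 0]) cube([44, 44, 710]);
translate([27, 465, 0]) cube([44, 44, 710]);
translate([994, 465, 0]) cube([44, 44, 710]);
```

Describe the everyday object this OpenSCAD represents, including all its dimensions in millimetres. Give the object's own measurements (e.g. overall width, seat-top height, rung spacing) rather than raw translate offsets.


A table: top 1065 mm (x) × 536 mm (y), 27 mm thick, upper face at z = 737 mm, on four 44×44 mm square legs, each inset 27 mm from the nearest pair of top edges from z = 0 to the bottom of the top.


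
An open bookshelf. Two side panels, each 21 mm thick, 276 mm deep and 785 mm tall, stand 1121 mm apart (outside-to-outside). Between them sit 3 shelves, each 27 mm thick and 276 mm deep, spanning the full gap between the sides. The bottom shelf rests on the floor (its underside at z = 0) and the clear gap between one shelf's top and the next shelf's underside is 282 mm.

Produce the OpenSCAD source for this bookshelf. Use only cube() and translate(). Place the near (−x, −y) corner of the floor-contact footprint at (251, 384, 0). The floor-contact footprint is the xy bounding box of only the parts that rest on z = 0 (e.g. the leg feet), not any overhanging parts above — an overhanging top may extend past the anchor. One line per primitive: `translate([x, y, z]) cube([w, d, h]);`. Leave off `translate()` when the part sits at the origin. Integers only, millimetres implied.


translate([251, 384, 0]) cube([21, 276, 785]);
translate([1351, 384, 0]) cube([21, 276, 785]);
translate([272, 384, 0]) cube([1079, 276, 27]);
translate([272, 384, 309]) cube([1079, 276, 27]);
translate([272, 384, 618]) cube([1079, 276, 27]);


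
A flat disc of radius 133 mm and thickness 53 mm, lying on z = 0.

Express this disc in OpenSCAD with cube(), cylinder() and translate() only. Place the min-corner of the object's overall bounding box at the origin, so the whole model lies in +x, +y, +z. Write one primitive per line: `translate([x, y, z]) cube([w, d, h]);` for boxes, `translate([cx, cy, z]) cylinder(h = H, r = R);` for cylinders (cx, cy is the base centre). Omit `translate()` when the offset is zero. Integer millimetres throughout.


translate([133, 133, 0]) cylinder(h = 53, r = 133);


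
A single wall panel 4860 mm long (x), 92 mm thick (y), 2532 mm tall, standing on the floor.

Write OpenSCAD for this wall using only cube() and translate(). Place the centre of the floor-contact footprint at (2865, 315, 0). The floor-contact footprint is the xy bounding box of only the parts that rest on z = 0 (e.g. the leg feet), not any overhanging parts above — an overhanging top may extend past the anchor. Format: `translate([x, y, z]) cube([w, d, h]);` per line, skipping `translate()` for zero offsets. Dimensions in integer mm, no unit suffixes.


translate([435, 269, 0]) cube([4860, 92, 2532]);


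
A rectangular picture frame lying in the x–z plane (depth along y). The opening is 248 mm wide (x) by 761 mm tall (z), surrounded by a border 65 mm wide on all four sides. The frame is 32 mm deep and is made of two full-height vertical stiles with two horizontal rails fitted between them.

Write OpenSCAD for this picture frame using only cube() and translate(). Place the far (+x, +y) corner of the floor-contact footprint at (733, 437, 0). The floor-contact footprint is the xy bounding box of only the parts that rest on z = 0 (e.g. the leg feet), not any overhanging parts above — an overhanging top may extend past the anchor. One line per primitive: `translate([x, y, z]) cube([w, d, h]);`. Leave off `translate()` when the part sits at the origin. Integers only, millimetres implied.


translate([355, 405, 0]) cube([65, 32, 891]);
translate([668, 405, 0]) cube([65, 32, 891]);
translate([420, 405, 0]) cube([248, 32, 65]);
translate([420, 405, 826]) cube([248, 32, 65]);


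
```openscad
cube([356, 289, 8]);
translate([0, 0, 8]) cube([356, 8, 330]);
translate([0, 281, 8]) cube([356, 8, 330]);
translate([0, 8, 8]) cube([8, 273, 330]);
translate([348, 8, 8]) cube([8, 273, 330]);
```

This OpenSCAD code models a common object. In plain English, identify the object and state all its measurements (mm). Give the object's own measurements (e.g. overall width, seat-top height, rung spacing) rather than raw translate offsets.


An open-topped rectangular box: outside dimensions 356×289×338 mm, with a uniform wall and base thickness of 8 mm. The base is a full 356×289 slab on the floor; four walls sit on top of the base. The front and back walls (the −y and +y sides) span the full width; the two side walls fit between them.


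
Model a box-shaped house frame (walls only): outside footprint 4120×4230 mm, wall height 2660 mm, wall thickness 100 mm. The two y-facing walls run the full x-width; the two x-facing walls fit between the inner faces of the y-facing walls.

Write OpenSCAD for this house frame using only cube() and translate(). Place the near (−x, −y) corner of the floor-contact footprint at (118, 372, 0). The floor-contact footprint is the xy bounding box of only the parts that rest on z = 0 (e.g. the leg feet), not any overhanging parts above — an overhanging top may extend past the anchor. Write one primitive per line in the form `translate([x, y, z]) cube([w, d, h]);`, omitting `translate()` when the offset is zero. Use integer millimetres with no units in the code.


translate([118, 372, 0]) cube([4120, 100, 2660]);
translate([118, 4502, 0]) cube([4120, 100, 2660]);
translate([118, 472, 0]) cube([100, 4030, 2660]);
translate([4138, 472, 0]) cube([100, 4030, 2660]);


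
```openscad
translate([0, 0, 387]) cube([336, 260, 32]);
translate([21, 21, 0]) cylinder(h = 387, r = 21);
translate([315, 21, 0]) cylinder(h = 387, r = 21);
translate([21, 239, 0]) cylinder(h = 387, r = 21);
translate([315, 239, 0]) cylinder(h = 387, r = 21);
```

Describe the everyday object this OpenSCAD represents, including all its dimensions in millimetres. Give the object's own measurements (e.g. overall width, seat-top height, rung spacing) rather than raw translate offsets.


A four-legged stool. The seat is a 336×260×32 mm slab whose top surface is at z = 419 mm; four round legs, each 42 mm in diameter, run from the floor (z = 0) to the underside of the seat, each leg's axis is inset half a diameter from the nearest pair of seat edges (so the leg's bounding box is flush with the corner).


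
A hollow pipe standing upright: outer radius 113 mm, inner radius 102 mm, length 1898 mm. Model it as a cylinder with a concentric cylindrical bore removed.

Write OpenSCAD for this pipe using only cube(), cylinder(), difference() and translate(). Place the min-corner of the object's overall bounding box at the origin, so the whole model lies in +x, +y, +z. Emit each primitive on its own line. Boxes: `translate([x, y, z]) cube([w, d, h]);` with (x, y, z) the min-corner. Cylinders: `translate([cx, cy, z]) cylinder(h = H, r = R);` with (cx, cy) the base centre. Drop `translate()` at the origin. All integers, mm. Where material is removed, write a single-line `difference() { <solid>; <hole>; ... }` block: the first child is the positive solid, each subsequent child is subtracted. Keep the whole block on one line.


difference() { translate([113, 113, 0]) cylinder(h = 1898, r = 113); translate([113, 113, 0]) cylinder(h = 1898, r = 102); }


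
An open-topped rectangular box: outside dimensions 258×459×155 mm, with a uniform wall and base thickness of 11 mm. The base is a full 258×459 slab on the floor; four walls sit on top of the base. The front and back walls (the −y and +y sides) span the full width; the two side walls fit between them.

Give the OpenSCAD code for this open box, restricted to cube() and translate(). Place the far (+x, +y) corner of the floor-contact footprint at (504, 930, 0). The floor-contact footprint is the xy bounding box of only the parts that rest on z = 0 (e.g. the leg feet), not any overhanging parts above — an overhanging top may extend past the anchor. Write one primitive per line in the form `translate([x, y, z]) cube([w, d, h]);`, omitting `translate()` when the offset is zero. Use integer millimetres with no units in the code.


translate([246, 471, 0]) cube([258, 459, 11]);
translate([246, 471, 11]) cube([258, 11, 144]);
translate([246, 919, 11]) cube([258, 11, 144]);
translate([246, 482, 11]) cube([11, 437, 144]);
translate([493, 482, 11]) cube([11, 437, 144]);


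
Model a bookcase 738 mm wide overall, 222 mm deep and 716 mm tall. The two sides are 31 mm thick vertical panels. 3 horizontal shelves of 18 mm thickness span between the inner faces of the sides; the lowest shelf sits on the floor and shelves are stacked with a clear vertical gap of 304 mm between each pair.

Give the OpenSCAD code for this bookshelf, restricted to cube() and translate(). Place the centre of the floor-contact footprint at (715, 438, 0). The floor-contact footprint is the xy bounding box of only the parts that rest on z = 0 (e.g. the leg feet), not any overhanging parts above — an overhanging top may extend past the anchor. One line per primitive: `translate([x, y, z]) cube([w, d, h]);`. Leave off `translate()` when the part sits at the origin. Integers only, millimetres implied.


translate([346, 327, 0]) cube([31, 222, 716]);
translate([1053, 327, 0]) cube([31, 222, 716]);
translate([377, 327, 0]) cube([676, 222, 18]);
translate([377, 327, 322]) cube([676, 222, 18]);
translate([377, 327, 644]) cube([676, 222, 18]);


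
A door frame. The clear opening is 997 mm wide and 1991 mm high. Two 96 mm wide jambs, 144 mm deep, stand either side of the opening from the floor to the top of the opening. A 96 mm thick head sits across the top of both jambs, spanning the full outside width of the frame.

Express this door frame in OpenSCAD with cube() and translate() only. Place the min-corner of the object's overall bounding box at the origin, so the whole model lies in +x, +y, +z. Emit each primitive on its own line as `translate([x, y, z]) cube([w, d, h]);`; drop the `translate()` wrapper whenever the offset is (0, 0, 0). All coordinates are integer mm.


cube([96, 144, 1991]);
translate([1093, 0, 0]) cube([96, 144, 1991]);
translate([0, 0, 1991]) cube([1189, 144, 96]);


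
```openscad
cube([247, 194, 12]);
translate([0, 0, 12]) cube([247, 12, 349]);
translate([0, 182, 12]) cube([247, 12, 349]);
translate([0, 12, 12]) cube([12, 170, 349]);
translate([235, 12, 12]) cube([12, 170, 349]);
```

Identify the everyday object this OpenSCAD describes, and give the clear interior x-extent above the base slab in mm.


An open box. The internal width is 223 mm.

A 247×194 base slab with four walls standing on it — an open box. The base is 247 mm wide and the walls are 12 mm thick, so the internal width is 247 − 2 × 12 = 223 mm.


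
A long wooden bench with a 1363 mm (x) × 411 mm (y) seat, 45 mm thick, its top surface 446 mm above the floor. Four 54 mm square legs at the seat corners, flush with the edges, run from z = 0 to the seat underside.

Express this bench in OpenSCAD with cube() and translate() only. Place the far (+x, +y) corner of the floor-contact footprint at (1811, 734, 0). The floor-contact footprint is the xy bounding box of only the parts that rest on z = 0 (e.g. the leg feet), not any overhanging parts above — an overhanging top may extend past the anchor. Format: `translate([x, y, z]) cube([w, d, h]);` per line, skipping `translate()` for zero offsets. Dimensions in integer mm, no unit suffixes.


translate([448, 323, 401]) cube([1363, 411, 45]);
translate([448, 323, 0]) cube([54, 54, 401]);
translate([448, 680, 0]) cube([54, 54, 401]);
translate([1757, 323, 0]) cube([54, 54, 401]);
translate([1757, 680, 0]) cube([54, 54, 401]);


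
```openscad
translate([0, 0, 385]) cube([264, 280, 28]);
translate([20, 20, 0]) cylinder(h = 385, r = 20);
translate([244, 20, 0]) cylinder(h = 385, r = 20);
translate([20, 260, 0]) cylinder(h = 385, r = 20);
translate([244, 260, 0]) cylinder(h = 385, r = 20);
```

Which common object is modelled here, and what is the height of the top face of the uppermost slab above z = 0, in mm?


A stool. The seat height is 413 mm.

A 264×280×28 slab at z = 385 on four corner cylinders — a stool. The seat top is 385 + 28 = 413 mm.


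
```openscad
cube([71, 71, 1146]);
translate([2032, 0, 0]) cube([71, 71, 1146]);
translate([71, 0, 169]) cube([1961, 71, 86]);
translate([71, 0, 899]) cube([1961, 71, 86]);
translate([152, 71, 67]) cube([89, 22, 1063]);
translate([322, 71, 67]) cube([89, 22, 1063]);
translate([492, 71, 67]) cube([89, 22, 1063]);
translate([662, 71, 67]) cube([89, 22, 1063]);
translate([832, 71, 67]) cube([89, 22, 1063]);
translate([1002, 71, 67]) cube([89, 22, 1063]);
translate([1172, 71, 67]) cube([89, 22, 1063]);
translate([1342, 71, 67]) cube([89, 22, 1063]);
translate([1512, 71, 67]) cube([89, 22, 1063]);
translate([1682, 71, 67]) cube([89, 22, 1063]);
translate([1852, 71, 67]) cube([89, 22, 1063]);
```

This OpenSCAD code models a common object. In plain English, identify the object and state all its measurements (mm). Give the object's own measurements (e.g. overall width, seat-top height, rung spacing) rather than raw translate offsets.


A fence section. Two 71×71 mm posts, 1146 mm tall, stand on the floor with a clear span of 1961 mm between their inner faces. Two horizontal rails of 71×86 mm section span the gap between the posts with their undersides at z = 169 mm and z = 899 mm, flush with the posts' −y face. 11 pickets, each 89 mm wide, 22 mm thick and 1063 mm tall, are fixed to the +y face of the rails with their bottoms at z = 67 mm, spaced across the span with a 81 mm gap after the −x post and between neighbouring pickets, with 91 mm left before the +x post.


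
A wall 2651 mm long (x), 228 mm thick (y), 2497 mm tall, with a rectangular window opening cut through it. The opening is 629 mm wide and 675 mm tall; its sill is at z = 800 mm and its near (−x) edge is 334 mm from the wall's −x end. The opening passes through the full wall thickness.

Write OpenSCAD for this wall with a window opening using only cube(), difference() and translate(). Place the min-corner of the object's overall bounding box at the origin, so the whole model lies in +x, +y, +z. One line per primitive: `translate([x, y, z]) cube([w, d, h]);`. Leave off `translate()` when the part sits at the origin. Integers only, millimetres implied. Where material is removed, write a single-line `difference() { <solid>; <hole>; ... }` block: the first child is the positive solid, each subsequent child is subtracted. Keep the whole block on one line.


difference() { cube([2651, 228, 2497]); translate([334, 0, 800]) cube([629, 228, 675]); }


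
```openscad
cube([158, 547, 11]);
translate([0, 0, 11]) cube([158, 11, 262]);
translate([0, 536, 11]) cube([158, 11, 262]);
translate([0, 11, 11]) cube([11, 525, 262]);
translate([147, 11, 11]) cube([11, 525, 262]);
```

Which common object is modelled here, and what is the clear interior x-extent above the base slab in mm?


An open box. The internal width is 136 mm.

A 158×547 base slab with four walls standing on it — an open box. The base is 158 mm wide and the walls are 11 mm thick, so the internal width is 158 − 2 × 11 = 136 mm.


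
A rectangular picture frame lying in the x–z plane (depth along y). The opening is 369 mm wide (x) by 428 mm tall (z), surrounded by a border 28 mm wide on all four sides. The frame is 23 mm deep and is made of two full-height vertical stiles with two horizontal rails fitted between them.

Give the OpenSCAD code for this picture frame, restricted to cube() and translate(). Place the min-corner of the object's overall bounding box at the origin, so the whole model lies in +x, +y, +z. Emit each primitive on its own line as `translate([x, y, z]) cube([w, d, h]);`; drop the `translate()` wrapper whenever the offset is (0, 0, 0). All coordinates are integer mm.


cube([28, 23, 484]);
translate([397, 0, 0]) cube([28, 23, 484]);
translate([28, 0, 0]) cube([369, 23, 28]);
translate([28, 0, 456]) cube([369, 23, 28]);


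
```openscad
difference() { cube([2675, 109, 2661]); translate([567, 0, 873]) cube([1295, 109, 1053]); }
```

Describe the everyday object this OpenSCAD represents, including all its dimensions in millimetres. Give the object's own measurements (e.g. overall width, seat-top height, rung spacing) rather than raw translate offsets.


A wall 2675 mm long (x), 109 mm thick (y), 2661 mm tall, with a rectangular window opening cut through it. The opening is 1295 mm wide and 1053 mm tall; its sill is at z = 873 mm and its near (−x) edge is 567 mm from the wall's −x end. The opening passes through the full wall thickness.


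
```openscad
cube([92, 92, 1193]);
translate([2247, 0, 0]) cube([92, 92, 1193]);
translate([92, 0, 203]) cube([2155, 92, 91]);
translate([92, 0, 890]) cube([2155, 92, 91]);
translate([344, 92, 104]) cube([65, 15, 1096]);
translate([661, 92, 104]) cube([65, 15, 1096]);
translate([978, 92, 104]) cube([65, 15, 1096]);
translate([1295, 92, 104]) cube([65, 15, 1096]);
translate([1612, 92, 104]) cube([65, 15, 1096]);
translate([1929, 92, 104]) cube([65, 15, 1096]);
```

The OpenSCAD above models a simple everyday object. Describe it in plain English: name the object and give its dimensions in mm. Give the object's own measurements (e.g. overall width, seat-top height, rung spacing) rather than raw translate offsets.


A fence section. Two 92×92 mm posts, 1193 mm tall, stand on the floor with a clear span of 2155 mm between their inner faces. Two horizontal rails of 92×91 mm section span the gap between the posts with their undersides at z = 203 mm and z = 890 mm, flush with the posts' −y face. 6 pickets, each 65 mm wide, 15 mm thick and 1096 mm tall, are fixed to the +y face of the rails with their bottoms at z = 104 mm, spaced across the span with a 252 mm gap after the −x post and between neighbouring pickets, with 253 mm left before the +x post.


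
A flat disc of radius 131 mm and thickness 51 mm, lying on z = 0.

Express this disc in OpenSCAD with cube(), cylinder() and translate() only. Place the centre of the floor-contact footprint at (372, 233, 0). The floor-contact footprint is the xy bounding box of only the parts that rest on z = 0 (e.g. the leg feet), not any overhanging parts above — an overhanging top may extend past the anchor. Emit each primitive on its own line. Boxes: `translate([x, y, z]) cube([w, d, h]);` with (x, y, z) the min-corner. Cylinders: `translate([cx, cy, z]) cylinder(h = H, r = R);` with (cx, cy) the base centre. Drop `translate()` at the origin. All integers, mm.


translate([372, 233, 0]) cylinder(h = 51, r = 131);


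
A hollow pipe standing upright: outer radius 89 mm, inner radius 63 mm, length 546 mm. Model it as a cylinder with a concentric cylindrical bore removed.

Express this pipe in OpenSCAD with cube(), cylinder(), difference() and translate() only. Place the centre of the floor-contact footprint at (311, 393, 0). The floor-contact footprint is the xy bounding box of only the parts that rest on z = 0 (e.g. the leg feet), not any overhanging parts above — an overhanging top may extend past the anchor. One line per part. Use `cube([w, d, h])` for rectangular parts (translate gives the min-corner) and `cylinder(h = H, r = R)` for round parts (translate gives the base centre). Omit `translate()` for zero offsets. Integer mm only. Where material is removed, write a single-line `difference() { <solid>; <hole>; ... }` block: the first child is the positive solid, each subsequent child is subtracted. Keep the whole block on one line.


difference() { translate([311, 393, 0]) cylinder(h = 546, r = 89); translate([311, 393, 0]) cylinder(h = 546, r = 63); }


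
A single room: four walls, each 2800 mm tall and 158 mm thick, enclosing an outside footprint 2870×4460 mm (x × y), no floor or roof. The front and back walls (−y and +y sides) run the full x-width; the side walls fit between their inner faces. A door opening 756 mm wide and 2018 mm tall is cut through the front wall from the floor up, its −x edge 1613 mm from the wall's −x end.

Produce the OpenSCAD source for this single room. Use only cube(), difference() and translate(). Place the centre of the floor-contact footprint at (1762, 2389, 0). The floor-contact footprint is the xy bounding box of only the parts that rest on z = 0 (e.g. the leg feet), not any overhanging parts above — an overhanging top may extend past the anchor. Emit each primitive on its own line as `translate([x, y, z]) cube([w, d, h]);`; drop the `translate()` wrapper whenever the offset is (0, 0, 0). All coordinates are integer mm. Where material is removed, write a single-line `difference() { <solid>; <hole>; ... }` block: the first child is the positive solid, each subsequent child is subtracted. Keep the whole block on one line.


difference() { translate([327, 159, 0]) cube([2870, 158, 2800]); translate([1940, 159, 0]) cube([756, 158, 2018]); }
translate([327, 4461, 0]) cube([2870, 158, 2800]);
translate([327, 317, 0]) cube([158, 4144, 2800]);
translate([3039, 317, 0]) cube([158, 4144, 2800]);


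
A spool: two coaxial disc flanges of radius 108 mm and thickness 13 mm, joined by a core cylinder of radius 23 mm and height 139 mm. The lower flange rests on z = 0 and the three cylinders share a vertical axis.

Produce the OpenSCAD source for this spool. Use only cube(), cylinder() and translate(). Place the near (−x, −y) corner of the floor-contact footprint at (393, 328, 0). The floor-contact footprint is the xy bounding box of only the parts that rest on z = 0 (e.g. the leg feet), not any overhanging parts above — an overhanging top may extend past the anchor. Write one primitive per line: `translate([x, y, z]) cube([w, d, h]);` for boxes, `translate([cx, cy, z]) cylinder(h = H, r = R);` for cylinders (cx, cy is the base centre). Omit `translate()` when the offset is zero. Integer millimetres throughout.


translate([501, 436, 0]) cylinder(h = 13, r = 108);
translate([501, 436, 13]) cylinder(h = 139, r = 23);
translate([501, 436, 152]) cylinder(h = 13, r = 108);


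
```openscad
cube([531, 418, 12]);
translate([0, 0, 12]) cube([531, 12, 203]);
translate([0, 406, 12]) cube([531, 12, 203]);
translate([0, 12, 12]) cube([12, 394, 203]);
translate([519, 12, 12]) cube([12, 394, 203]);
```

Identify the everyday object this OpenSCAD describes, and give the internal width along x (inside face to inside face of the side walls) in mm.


An open box. The internal width is 507 mm.

A 531×418 base slab with four walls standing on it — an open box. The base is 531 mm wide and the walls are 12 mm thick, so the internal width is 531 − 2 × 12 = 507 mm.


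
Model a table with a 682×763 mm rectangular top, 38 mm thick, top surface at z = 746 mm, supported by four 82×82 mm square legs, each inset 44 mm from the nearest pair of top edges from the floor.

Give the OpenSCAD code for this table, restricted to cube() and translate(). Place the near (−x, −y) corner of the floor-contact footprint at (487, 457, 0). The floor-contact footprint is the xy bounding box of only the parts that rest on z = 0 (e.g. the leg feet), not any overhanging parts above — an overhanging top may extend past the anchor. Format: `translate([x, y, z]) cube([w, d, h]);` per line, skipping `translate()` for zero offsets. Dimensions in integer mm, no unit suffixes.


translate([443, 413, 708]) cube([682, 763, 38]);
translate([487, 457, 0]) cube([82, 82, 708]);
translate([999, 457, 0]) cube([82, 82, 708]);
translate([487, 1050, 0]) cube([82, 82, 708]);
translate([999, 1050, 0]) cube([82, 82, 708]);


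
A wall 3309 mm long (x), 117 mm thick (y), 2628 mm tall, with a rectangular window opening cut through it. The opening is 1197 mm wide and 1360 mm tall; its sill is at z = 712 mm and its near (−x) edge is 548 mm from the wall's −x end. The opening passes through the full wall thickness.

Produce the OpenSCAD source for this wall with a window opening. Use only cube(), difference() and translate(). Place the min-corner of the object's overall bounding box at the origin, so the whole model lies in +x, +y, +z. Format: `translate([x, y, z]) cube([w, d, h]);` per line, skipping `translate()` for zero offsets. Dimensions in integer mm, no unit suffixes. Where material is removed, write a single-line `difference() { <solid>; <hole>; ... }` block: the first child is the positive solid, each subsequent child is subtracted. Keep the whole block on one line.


difference() { cube([3309, 117, 2628]); translate([548, 0, 712]) cube([1197, 117, 1360]); }


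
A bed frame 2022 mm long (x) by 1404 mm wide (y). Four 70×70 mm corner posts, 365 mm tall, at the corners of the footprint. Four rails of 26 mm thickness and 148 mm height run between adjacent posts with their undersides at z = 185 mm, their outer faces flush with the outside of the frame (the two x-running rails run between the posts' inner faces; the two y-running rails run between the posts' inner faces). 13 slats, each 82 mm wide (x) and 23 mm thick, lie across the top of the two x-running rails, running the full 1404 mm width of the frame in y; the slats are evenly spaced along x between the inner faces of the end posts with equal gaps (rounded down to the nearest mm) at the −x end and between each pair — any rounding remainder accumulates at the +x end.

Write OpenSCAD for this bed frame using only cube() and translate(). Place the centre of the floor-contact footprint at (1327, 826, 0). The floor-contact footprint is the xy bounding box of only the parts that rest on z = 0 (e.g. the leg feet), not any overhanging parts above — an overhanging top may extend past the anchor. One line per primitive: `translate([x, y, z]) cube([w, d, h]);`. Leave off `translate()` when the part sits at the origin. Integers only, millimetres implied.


translate([316, 124, 0]) cube([70, 70, 365]);
translate([316, 1458, 0]) cube([70, 70, 365]);
translate([2268, 124, 0]) cube([70, 70, 365]);
translate([2268, 1458, 0]) cube([70, 70, 365]);
translate([386, 124, 185]) cube([1882, 26, 148]);
translate([386, 1502, 185]) cube([1882, 26, 148]);
translate([316, 194, 185]) cube([26, 1264, 148]);
translate([2312, 194, 185]) cube([26, 1264, 148]);
translate([444, 124, 333]) cube([82, 1404, 23]);
translate([584, 124, 333]) cube([82, 1404, 23]);
translate([724, 124, 333]) cube([82, 1404, 23]);
translate([864, 124, 333]) cube([82, 1404, 23]);
translate([1004, 124, 333]) cube([82, 1404, 23]);
translate([1144, 124, 333]) cube([82, 1404, 23]);
translate([1284, 124, 333]) cube([82, 1404, 23]);
translate([1424, 124, 333]) cube([82, 1404, 23]);
translate([1564, 124, 333]) cube([82, 1404, 23]);
translate([1704, 124, 333]) cube([82, 1404, 23]);
translate([1844, 124, 333]) cube([82, 1404, 23]);
translate([1984, 124, 333]) cube([82, 1404, 23]);
translate([2124, 124, 333]) cube([82, 1404, 23]);


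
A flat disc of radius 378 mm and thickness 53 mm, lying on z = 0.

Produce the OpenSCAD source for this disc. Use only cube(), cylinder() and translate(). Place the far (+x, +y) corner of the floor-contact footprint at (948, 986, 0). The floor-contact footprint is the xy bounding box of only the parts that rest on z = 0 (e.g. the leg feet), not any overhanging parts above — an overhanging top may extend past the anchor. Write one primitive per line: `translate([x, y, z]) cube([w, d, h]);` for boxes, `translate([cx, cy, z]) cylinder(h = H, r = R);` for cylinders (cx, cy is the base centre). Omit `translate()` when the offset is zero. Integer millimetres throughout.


translate([570, 608, 0]) cylinder(h = 53, r = 378);


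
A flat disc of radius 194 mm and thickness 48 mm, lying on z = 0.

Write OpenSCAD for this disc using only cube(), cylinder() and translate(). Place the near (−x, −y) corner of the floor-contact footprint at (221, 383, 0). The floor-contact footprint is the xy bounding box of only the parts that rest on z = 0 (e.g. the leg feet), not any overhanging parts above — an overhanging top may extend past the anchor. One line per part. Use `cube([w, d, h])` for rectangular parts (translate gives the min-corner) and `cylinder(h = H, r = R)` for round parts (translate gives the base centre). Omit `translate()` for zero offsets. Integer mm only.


translate([415, 577, 0]) cylinder(h = 48, r = 194);


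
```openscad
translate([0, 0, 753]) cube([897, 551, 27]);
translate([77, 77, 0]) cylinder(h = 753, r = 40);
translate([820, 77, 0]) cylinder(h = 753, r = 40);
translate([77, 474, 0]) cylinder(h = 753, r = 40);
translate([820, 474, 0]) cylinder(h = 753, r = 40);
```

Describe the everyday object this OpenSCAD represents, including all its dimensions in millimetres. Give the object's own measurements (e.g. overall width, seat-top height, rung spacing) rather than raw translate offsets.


A table: top 897 mm (x) × 551 mm (y), 27 mm thick, upper face at z = 780 mm, on four round legs of 80 mm diameter, each leg's bounding box inset 37 mm from the nearest pair of top edges from z = 0 to the bottom of the top.


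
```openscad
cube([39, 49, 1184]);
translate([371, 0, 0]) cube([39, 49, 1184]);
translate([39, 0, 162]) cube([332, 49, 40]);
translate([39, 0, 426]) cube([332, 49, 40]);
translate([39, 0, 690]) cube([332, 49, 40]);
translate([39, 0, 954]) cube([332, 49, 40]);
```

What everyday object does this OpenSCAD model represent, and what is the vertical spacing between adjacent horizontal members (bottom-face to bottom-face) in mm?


A ladder. The rung spacing is 264 mm.

Two tall 39×49 posts with 4 short bars between them — a ladder. Adjacent rungs sit at z = 162 and z = 426, so the spacing is 426 − 162 = 264 mm.


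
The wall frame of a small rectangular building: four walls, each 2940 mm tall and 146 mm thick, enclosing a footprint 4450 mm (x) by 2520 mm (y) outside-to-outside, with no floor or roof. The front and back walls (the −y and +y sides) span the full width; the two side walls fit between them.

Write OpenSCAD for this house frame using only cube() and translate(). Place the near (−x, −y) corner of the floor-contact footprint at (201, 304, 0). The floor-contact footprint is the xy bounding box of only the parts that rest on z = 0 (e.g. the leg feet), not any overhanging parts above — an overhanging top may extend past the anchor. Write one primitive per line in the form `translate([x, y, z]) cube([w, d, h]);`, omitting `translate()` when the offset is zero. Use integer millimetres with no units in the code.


translate([201, 304, 0]) cube([4450, 146, 2940]);
translate([201, 2678, 0]) cube([4450, 146, 2940]);
translate([201, 450, 0]) cube([146, 2228, 2940]);
translate([4505, 450, 0]) cube([146, 2228, 2940]);


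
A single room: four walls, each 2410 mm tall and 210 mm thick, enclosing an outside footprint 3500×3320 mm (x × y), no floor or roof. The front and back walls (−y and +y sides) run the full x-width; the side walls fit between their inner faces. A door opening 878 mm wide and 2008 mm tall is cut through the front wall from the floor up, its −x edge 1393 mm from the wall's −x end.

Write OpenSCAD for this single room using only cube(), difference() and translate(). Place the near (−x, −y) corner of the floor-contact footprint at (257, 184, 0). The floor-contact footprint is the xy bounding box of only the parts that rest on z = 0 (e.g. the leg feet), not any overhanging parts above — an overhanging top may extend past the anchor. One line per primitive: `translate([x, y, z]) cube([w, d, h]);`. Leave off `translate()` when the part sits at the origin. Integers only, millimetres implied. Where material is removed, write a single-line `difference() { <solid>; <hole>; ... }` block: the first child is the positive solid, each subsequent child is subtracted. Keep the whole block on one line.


difference() { translate([257, 184, 0]) cube([3500, 210, 2410]); translate([1650, 184, 0]) cube([878, 210, 2008]); }
translate([257, 3294, 0]) cube([3500, 210, 2410]);
translate([257, 394, 0]) cube([210, 2900, 2410]);
translate([3547, 394, 0]) cube([210, 2900, 2410]);


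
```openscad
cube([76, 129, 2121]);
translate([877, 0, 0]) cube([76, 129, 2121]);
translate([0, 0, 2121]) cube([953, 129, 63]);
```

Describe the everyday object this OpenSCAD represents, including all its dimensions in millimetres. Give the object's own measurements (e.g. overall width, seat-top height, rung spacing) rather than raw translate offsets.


A door frame. The clear opening is 801 mm wide and 2121 mm high. Two 76 mm wide jambs, 129 mm deep, stand either side of the opening from the floor to the top of the opening. A 63 mm thick head sits across the top of both jambs, spanning the full outside width of the frame.


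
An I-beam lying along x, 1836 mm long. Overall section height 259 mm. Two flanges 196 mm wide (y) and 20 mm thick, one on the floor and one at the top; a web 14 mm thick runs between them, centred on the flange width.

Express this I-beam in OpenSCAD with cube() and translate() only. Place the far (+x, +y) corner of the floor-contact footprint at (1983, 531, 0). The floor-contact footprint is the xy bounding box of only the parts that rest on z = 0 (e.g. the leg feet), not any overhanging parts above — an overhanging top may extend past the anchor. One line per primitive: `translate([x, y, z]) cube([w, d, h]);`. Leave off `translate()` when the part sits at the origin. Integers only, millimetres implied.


translate([147, 335, 0]) cube([1836, 196, 20]);
translate([147, 426, 20]) cube([1836, 14, 219]);
translate([147, 335, 239]) cube([1836, 196, 20]);


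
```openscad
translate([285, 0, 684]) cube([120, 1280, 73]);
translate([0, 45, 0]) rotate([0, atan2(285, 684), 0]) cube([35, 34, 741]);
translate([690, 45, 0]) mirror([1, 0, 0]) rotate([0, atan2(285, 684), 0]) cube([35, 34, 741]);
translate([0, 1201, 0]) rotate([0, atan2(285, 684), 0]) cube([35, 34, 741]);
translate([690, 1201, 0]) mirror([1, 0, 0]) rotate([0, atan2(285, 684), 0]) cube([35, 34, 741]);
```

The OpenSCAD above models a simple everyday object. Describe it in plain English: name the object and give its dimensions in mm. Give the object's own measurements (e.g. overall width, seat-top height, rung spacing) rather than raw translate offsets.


A sawhorse. A 120×1280×73 mm beam (x, y, z) sits on two A-frame leg pairs. Each pair is two raked legs of 35×34 mm section (34 mm along y) splaying symmetrically in x. Each leg rises 684 mm vertically over 285 mm of horizontal reach and is 741 mm long along its own axis. Every leg's outer bottom edge rests on the floor and its outer top edge meets a bottom edge of the beam — the left legs (tilting toward +x) meet the beam's −x bottom edge, the right legs (their mirror images, tilting toward −x) meet its +x bottom edge — so the leg tops tuck under the beam, the beam's underside is 684 mm above the floor, and the feet are 690 mm apart outside-to-outside with the beam centred between them. The two leg pairs are set in 45 mm from either end of the beam.


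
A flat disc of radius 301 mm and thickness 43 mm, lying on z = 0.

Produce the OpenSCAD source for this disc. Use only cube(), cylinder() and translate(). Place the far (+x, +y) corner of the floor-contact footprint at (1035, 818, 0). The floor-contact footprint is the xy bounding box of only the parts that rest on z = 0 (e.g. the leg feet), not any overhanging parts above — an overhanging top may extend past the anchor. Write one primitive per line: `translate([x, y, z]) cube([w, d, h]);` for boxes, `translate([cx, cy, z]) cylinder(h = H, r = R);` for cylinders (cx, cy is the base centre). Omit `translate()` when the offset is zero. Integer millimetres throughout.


translate([734, 517, 0]) cylinder(h = 43, r = 301);


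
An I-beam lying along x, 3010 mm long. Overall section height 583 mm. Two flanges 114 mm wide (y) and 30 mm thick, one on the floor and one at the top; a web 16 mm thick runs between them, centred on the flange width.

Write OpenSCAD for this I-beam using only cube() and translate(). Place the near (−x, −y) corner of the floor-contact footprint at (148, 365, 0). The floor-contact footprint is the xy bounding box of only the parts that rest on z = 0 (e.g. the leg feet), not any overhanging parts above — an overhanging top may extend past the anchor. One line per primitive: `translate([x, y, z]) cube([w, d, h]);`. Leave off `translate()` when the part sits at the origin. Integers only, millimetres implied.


translate([148, 365, 0]) cube([3010, 114, 30]);
translate([148, 414, 30]) cube([3010, 16, 523]);
translate([148, 365, 553]) cube([3010, 114, 30]);


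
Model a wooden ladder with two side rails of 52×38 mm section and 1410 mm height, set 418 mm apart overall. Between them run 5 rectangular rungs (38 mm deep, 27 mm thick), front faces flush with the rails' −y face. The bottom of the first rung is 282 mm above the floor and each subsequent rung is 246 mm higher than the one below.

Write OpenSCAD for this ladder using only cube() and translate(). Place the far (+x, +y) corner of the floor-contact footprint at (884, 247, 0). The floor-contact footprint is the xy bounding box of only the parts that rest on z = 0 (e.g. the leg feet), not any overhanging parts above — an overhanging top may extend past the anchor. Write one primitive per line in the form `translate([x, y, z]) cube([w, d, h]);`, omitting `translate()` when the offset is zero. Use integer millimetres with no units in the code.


translate([466, 209, 0]) cube([52, 38, 1410]);
translate([832, 209, 0]) cube([52, 38, 1410]);
translate([518, 209, 282]) cube([314, 38, 27]);
translate([518, 209, 528]) cube([314, 38, 27]);
translate([518, 209, 774]) cube([314, 38, 27]);
translate([518, 209, 1020]) cube([314, 38, 27]);
translate([518, 209, 1266]) cube([314, 38, 27]);


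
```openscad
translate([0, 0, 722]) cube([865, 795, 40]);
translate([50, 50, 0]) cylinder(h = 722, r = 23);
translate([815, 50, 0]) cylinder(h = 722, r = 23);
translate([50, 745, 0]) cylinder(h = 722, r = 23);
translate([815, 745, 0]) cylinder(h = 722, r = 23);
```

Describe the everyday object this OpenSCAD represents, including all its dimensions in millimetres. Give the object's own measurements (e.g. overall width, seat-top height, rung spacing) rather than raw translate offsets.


A table: top 865 mm (x) × 795 mm (y), 40 mm thick, upper face at z = 762 mm, on four round legs of 46 mm diameter, each leg's bounding box inset 27 mm from the nearest pair of top edges from z = 0 to the bottom of the top.
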